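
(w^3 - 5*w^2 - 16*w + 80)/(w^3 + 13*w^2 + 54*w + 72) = (w^2 - 9*w + 20)/(w^2 + 9*w + 18)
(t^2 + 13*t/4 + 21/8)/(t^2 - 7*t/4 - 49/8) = (2*t + 3)/(2*t - 7)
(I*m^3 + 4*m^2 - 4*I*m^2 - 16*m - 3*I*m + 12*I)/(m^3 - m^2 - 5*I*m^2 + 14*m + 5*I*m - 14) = (I*m^3 + 4*m^2*(1 - I) - m*(16 + 3*I) + 12*I)/(m^3 - m^2*(1 + 5*I) + m*(14 + 5*I) - 14)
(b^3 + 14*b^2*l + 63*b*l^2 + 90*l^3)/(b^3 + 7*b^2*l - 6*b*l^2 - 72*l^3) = (b^2 + 8*b*l + 15*l^2)/(b^2 + b*l - 12*l^2)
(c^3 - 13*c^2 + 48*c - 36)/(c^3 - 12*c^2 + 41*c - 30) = (c - 6)/(c - 5)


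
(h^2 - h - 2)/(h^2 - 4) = (h + 1)/(h + 2)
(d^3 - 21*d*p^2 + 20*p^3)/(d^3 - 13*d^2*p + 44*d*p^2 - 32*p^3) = (-d - 5*p)/(-d + 8*p)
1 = 1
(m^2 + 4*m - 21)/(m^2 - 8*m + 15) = (m + 7)/(m - 5)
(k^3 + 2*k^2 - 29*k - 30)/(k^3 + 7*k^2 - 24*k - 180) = (k + 1)/(k + 6)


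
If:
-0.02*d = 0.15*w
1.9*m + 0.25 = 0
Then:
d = -7.5*w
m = -0.13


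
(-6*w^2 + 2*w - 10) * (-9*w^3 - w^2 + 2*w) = 54*w^5 - 12*w^4 + 76*w^3 + 14*w^2 - 20*w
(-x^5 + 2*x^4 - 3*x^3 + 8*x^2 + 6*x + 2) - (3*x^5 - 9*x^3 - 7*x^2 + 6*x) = -4*x^5 + 2*x^4 + 6*x^3 + 15*x^2 + 2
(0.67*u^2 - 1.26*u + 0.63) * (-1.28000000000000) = -0.8576*u^2 + 1.6128*u - 0.8064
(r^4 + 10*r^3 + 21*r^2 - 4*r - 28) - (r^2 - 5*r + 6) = r^4 + 10*r^3 + 20*r^2 + r - 34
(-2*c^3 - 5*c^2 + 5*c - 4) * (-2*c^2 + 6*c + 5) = 4*c^5 - 2*c^4 - 50*c^3 + 13*c^2 + c - 20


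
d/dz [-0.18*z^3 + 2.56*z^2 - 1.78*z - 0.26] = -0.54*z^2 + 5.12*z - 1.78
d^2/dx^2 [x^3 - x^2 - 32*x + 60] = 6*x - 2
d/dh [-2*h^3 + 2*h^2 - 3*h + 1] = -6*h^2 + 4*h - 3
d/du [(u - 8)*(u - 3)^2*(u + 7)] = 4*u^3 - 21*u^2 - 82*u + 327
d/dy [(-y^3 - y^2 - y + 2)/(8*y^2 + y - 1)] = (-8*y^4 - 2*y^3 + 10*y^2 - 30*y - 1)/(64*y^4 + 16*y^3 - 15*y^2 - 2*y + 1)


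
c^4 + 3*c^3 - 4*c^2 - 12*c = c*(c - 2)*(c + 2)*(c + 3)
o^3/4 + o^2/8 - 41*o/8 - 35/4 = (o/4 + 1/2)*(o - 5)*(o + 7/2)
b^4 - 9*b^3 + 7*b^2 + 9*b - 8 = (b - 8)*(b - 1)^2*(b + 1)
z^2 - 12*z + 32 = (z - 8)*(z - 4)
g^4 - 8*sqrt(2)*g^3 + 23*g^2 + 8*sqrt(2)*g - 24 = (g - 1)*(g + 1)*(g - 6*sqrt(2))*(g - 2*sqrt(2))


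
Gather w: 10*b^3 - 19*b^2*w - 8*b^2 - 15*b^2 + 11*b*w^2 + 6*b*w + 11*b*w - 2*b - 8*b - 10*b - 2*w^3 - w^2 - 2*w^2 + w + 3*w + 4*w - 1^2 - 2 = 10*b^3 - 23*b^2 - 20*b - 2*w^3 + w^2*(11*b - 3) + w*(-19*b^2 + 17*b + 8) - 3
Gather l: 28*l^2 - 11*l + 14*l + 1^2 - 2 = 28*l^2 + 3*l - 1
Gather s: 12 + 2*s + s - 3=3*s + 9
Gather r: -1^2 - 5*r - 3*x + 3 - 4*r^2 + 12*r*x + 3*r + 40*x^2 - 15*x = -4*r^2 + r*(12*x - 2) + 40*x^2 - 18*x + 2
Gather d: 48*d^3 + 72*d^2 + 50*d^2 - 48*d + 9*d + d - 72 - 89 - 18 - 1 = 48*d^3 + 122*d^2 - 38*d - 180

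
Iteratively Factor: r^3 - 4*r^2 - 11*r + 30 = (r - 5)*(r^2 + r - 6) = (r - 5)*(r + 3)*(r - 2)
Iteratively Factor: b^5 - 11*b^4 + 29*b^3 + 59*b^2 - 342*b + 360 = (b - 4)*(b^4 - 7*b^3 + b^2 + 63*b - 90) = (b - 4)*(b - 3)*(b^3 - 4*b^2 - 11*b + 30) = (b - 4)*(b - 3)*(b + 3)*(b^2 - 7*b + 10) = (b - 5)*(b - 4)*(b - 3)*(b + 3)*(b - 2)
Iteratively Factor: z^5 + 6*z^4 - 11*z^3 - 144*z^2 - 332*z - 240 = (z + 2)*(z^4 + 4*z^3 - 19*z^2 - 106*z - 120) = (z + 2)^2*(z^3 + 2*z^2 - 23*z - 60) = (z - 5)*(z + 2)^2*(z^2 + 7*z + 12) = (z - 5)*(z + 2)^2*(z + 4)*(z + 3)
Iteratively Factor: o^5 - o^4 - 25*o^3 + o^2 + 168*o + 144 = (o + 3)*(o^4 - 4*o^3 - 13*o^2 + 40*o + 48) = (o + 1)*(o + 3)*(o^3 - 5*o^2 - 8*o + 48) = (o - 4)*(o + 1)*(o + 3)*(o^2 - o - 12) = (o - 4)*(o + 1)*(o + 3)^2*(o - 4)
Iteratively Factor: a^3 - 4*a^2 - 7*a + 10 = (a - 5)*(a^2 + a - 2) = (a - 5)*(a - 1)*(a + 2)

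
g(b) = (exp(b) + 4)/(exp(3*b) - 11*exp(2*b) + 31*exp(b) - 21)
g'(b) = (exp(b) + 4)*(-3*exp(3*b) + 22*exp(2*b) - 31*exp(b))/(exp(3*b) - 11*exp(2*b) + 31*exp(b) - 21)^2 + exp(b)/(exp(3*b) - 11*exp(2*b) + 31*exp(b) - 21) = (-(exp(b) + 4)*(3*exp(2*b) - 22*exp(b) + 31) + exp(3*b) - 11*exp(2*b) + 31*exp(b) - 21)*exp(b)/(exp(3*b) - 11*exp(2*b) + 31*exp(b) - 21)^2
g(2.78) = 0.01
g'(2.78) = -0.04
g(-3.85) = -0.20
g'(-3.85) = -0.01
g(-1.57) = -0.28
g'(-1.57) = -0.12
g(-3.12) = -0.21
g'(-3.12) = -0.02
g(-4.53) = -0.19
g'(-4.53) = -0.00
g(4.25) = 0.00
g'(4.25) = -0.00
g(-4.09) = -0.20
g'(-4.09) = -0.01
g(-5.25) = -0.19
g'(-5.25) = -0.00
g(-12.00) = -0.19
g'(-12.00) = 0.00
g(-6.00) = -0.19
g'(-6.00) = 0.00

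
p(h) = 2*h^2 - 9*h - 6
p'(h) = 4*h - 9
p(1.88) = -15.85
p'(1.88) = -1.48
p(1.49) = -14.97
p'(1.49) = -3.04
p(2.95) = -15.14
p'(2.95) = 2.80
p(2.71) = -15.70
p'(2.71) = 1.84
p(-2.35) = 26.20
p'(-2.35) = -18.40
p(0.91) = -12.53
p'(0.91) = -5.36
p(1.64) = -15.38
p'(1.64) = -2.44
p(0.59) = -10.61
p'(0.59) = -6.64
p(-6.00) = 120.00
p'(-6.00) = -33.00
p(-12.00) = 390.00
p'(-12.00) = -57.00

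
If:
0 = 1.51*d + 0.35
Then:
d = -0.23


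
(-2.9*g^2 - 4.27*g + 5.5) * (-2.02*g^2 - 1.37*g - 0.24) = 5.858*g^4 + 12.5984*g^3 - 4.5641*g^2 - 6.5102*g - 1.32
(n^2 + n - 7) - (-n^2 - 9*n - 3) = 2*n^2 + 10*n - 4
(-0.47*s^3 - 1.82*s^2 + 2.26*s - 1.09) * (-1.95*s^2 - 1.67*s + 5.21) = 0.9165*s^5 + 4.3339*s^4 - 3.8163*s^3 - 11.1309*s^2 + 13.5949*s - 5.6789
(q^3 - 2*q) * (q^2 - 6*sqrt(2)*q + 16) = q^5 - 6*sqrt(2)*q^4 + 14*q^3 + 12*sqrt(2)*q^2 - 32*q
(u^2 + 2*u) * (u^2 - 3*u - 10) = u^4 - u^3 - 16*u^2 - 20*u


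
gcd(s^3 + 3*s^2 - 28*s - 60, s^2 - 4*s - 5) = s - 5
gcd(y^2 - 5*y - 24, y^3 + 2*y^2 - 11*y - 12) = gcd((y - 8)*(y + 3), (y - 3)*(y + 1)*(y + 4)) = 1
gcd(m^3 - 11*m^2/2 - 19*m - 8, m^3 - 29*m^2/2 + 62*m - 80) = m - 8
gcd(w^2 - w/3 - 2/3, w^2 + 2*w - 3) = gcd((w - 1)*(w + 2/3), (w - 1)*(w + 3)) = w - 1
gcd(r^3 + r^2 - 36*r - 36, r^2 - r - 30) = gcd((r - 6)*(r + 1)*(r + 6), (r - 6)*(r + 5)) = r - 6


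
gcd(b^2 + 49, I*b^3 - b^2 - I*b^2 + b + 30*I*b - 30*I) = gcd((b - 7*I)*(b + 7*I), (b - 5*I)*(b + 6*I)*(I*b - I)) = 1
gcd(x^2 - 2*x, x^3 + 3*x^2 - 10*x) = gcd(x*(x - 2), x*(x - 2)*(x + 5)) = x^2 - 2*x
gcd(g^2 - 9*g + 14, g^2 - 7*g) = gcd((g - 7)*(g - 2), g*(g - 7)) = g - 7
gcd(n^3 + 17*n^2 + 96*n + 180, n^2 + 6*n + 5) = n + 5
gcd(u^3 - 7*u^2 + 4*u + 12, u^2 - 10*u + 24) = u - 6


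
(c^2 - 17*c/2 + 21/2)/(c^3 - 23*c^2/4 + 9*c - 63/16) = 8*(c - 7)/(8*c^2 - 34*c + 21)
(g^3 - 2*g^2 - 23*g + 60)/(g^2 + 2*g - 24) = (g^2 + 2*g - 15)/(g + 6)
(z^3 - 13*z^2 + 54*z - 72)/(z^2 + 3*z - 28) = (z^2 - 9*z + 18)/(z + 7)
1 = 1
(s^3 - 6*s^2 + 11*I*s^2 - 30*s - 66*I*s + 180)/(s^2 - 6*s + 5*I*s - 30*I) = s + 6*I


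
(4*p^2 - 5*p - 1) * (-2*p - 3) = -8*p^3 - 2*p^2 + 17*p + 3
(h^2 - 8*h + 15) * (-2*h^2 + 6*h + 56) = -2*h^4 + 22*h^3 - 22*h^2 - 358*h + 840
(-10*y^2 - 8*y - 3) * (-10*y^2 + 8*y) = 100*y^4 - 34*y^2 - 24*y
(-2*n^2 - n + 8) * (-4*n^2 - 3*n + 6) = 8*n^4 + 10*n^3 - 41*n^2 - 30*n + 48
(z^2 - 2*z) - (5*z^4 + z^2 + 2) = -5*z^4 - 2*z - 2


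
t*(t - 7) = t^2 - 7*t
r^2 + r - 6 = (r - 2)*(r + 3)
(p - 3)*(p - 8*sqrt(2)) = p^2 - 8*sqrt(2)*p - 3*p + 24*sqrt(2)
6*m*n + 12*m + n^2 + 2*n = (6*m + n)*(n + 2)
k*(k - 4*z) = k^2 - 4*k*z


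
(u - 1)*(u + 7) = u^2 + 6*u - 7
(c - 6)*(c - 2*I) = c^2 - 6*c - 2*I*c + 12*I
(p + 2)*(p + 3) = p^2 + 5*p + 6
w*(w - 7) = w^2 - 7*w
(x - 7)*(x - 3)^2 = x^3 - 13*x^2 + 51*x - 63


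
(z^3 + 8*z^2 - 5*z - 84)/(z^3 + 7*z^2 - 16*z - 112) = (z - 3)/(z - 4)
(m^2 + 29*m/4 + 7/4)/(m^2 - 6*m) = (4*m^2 + 29*m + 7)/(4*m*(m - 6))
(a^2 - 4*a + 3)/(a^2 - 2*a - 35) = (-a^2 + 4*a - 3)/(-a^2 + 2*a + 35)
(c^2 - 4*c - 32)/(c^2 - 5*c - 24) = (c + 4)/(c + 3)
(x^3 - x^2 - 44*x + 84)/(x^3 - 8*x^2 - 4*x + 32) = (x^2 + x - 42)/(x^2 - 6*x - 16)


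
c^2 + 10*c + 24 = (c + 4)*(c + 6)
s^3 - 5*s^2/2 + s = s*(s - 2)*(s - 1/2)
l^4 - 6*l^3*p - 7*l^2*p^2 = l^2*(l - 7*p)*(l + p)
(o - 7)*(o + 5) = o^2 - 2*o - 35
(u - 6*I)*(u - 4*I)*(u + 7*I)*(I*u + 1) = I*u^4 + 4*u^3 + 43*I*u^2 + 214*u - 168*I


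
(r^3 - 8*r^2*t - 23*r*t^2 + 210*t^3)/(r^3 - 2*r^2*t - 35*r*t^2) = (r - 6*t)/r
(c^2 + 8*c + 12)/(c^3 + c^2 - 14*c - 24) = (c + 6)/(c^2 - c - 12)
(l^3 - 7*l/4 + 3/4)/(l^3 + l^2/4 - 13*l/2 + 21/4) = (4*l^2 + 4*l - 3)/(4*l^2 + 5*l - 21)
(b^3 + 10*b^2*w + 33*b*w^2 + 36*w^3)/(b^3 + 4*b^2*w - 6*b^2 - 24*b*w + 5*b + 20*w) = (b^2 + 6*b*w + 9*w^2)/(b^2 - 6*b + 5)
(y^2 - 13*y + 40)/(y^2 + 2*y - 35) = (y - 8)/(y + 7)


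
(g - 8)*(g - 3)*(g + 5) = g^3 - 6*g^2 - 31*g + 120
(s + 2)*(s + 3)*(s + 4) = s^3 + 9*s^2 + 26*s + 24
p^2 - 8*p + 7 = (p - 7)*(p - 1)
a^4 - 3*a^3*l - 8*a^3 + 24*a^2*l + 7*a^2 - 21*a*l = a*(a - 7)*(a - 1)*(a - 3*l)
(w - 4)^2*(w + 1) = w^3 - 7*w^2 + 8*w + 16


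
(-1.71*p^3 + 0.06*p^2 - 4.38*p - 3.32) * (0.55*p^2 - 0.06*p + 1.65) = -0.9405*p^5 + 0.1356*p^4 - 5.2341*p^3 - 1.4642*p^2 - 7.0278*p - 5.478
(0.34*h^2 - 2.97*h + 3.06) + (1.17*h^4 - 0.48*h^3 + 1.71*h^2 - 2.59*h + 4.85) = 1.17*h^4 - 0.48*h^3 + 2.05*h^2 - 5.56*h + 7.91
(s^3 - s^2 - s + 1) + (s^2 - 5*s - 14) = s^3 - 6*s - 13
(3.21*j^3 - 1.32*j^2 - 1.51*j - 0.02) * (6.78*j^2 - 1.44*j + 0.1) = 21.7638*j^5 - 13.572*j^4 - 8.016*j^3 + 1.9068*j^2 - 0.1222*j - 0.002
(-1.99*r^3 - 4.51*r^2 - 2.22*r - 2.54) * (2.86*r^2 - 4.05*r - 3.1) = -5.6914*r^5 - 4.8391*r^4 + 18.0853*r^3 + 15.7076*r^2 + 17.169*r + 7.874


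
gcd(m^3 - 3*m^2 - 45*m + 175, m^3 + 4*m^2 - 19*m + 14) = m + 7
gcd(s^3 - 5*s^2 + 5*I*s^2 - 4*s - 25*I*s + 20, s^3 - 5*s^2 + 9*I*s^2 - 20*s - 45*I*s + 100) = s^2 + s*(-5 + 4*I) - 20*I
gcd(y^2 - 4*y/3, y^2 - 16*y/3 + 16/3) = y - 4/3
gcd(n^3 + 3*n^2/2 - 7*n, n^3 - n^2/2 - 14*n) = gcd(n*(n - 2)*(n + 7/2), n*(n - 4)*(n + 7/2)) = n^2 + 7*n/2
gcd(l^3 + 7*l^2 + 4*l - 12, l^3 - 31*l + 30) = l^2 + 5*l - 6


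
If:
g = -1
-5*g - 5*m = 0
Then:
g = -1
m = 1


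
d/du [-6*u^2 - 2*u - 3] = -12*u - 2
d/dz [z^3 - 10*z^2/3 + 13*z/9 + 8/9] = 3*z^2 - 20*z/3 + 13/9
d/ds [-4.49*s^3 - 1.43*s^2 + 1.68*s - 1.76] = -13.47*s^2 - 2.86*s + 1.68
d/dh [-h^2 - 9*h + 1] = -2*h - 9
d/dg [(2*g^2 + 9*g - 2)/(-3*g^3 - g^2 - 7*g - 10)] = (6*g^4 + 54*g^3 - 23*g^2 - 44*g - 104)/(9*g^6 + 6*g^5 + 43*g^4 + 74*g^3 + 69*g^2 + 140*g + 100)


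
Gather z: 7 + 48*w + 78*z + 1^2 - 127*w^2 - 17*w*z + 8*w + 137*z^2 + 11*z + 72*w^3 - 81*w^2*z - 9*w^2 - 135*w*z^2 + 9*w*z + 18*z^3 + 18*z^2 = 72*w^3 - 136*w^2 + 56*w + 18*z^3 + z^2*(155 - 135*w) + z*(-81*w^2 - 8*w + 89) + 8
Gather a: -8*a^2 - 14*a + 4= -8*a^2 - 14*a + 4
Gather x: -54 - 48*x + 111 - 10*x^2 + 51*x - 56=-10*x^2 + 3*x + 1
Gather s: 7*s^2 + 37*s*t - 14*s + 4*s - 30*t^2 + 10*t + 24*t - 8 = 7*s^2 + s*(37*t - 10) - 30*t^2 + 34*t - 8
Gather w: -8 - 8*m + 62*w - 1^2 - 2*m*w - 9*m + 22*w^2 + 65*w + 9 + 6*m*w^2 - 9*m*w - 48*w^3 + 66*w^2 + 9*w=-17*m - 48*w^3 + w^2*(6*m + 88) + w*(136 - 11*m)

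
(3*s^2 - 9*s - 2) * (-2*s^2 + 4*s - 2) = -6*s^4 + 30*s^3 - 38*s^2 + 10*s + 4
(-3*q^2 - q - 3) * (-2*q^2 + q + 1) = 6*q^4 - q^3 + 2*q^2 - 4*q - 3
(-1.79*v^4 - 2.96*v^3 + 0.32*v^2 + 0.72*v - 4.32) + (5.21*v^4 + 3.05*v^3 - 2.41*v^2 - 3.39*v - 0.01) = 3.42*v^4 + 0.0899999999999999*v^3 - 2.09*v^2 - 2.67*v - 4.33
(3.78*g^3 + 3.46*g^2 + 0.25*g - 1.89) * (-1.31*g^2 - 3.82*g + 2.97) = -4.9518*g^5 - 18.9722*g^4 - 2.3181*g^3 + 11.7971*g^2 + 7.9623*g - 5.6133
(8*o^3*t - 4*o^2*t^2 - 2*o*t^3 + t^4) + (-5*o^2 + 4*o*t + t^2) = 8*o^3*t - 4*o^2*t^2 - 5*o^2 - 2*o*t^3 + 4*o*t + t^4 + t^2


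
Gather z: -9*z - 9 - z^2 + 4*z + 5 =-z^2 - 5*z - 4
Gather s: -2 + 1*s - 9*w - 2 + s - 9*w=2*s - 18*w - 4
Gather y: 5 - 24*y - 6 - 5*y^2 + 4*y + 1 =-5*y^2 - 20*y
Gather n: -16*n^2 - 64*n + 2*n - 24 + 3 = -16*n^2 - 62*n - 21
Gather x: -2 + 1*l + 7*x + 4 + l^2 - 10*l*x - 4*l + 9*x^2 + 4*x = l^2 - 3*l + 9*x^2 + x*(11 - 10*l) + 2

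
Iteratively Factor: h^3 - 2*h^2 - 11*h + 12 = (h + 3)*(h^2 - 5*h + 4) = (h - 4)*(h + 3)*(h - 1)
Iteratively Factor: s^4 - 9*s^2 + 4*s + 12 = (s + 1)*(s^3 - s^2 - 8*s + 12) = (s - 2)*(s + 1)*(s^2 + s - 6) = (s - 2)*(s + 1)*(s + 3)*(s - 2)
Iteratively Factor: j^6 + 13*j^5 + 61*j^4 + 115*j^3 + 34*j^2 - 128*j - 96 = (j + 4)*(j^5 + 9*j^4 + 25*j^3 + 15*j^2 - 26*j - 24) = (j + 1)*(j + 4)*(j^4 + 8*j^3 + 17*j^2 - 2*j - 24) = (j - 1)*(j + 1)*(j + 4)*(j^3 + 9*j^2 + 26*j + 24) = (j - 1)*(j + 1)*(j + 3)*(j + 4)*(j^2 + 6*j + 8) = (j - 1)*(j + 1)*(j + 3)*(j + 4)^2*(j + 2)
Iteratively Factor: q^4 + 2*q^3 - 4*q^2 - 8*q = (q - 2)*(q^3 + 4*q^2 + 4*q) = q*(q - 2)*(q^2 + 4*q + 4) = q*(q - 2)*(q + 2)*(q + 2)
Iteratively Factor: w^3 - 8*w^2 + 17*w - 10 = (w - 1)*(w^2 - 7*w + 10) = (w - 5)*(w - 1)*(w - 2)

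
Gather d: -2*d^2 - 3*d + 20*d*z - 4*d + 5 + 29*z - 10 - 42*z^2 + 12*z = -2*d^2 + d*(20*z - 7) - 42*z^2 + 41*z - 5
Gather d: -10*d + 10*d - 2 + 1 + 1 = 0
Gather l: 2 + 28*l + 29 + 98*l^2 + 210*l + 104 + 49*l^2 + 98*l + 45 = 147*l^2 + 336*l + 180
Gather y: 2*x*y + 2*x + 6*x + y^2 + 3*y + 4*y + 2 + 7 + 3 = 8*x + y^2 + y*(2*x + 7) + 12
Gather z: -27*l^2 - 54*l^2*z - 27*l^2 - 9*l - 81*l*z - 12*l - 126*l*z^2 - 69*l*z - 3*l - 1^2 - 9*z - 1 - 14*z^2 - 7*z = -54*l^2 - 24*l + z^2*(-126*l - 14) + z*(-54*l^2 - 150*l - 16) - 2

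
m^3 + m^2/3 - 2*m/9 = m*(m - 1/3)*(m + 2/3)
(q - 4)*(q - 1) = q^2 - 5*q + 4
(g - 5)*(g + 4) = g^2 - g - 20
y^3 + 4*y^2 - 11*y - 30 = (y - 3)*(y + 2)*(y + 5)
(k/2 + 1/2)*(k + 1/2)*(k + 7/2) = k^3/2 + 5*k^2/2 + 23*k/8 + 7/8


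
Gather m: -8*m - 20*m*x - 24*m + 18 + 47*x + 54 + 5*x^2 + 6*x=m*(-20*x - 32) + 5*x^2 + 53*x + 72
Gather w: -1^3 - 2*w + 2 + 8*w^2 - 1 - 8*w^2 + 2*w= 0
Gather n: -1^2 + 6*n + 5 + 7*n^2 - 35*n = 7*n^2 - 29*n + 4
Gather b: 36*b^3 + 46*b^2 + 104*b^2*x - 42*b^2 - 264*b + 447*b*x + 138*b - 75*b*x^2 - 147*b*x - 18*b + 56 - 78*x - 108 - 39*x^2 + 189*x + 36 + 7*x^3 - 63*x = 36*b^3 + b^2*(104*x + 4) + b*(-75*x^2 + 300*x - 144) + 7*x^3 - 39*x^2 + 48*x - 16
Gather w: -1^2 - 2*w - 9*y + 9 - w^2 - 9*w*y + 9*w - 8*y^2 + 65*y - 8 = -w^2 + w*(7 - 9*y) - 8*y^2 + 56*y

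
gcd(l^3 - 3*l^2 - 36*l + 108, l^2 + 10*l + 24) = l + 6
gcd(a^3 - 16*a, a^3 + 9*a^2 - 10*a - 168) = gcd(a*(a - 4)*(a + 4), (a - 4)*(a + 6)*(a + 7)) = a - 4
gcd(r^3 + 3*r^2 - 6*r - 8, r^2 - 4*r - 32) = r + 4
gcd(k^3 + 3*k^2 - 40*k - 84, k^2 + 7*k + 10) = k + 2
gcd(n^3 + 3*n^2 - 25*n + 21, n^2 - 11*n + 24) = n - 3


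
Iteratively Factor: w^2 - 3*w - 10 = (w + 2)*(w - 5)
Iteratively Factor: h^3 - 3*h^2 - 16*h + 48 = (h + 4)*(h^2 - 7*h + 12) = (h - 3)*(h + 4)*(h - 4)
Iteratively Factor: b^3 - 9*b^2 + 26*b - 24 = (b - 2)*(b^2 - 7*b + 12) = (b - 4)*(b - 2)*(b - 3)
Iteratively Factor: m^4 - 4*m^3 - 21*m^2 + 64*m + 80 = (m - 4)*(m^3 - 21*m - 20) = (m - 4)*(m + 4)*(m^2 - 4*m - 5) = (m - 4)*(m + 1)*(m + 4)*(m - 5)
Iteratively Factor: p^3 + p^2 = (p + 1)*(p^2) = p*(p + 1)*(p)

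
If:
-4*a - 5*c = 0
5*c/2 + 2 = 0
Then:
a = 1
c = -4/5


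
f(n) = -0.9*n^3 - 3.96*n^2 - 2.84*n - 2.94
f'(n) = -2.7*n^2 - 7.92*n - 2.84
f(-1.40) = -4.26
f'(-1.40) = 2.96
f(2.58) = -52.08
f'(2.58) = -41.25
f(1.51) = -19.36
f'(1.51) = -20.96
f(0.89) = -9.24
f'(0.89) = -12.03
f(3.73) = -115.33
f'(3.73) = -69.95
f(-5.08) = 27.28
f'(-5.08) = -32.28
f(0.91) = -9.48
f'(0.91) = -12.28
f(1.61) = -21.53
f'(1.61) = -22.59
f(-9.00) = 357.96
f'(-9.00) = -150.26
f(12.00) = -2162.46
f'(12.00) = -486.68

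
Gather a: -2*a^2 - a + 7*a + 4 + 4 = -2*a^2 + 6*a + 8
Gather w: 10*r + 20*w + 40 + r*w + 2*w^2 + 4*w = 10*r + 2*w^2 + w*(r + 24) + 40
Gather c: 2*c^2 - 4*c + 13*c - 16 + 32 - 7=2*c^2 + 9*c + 9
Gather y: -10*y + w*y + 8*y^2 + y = 8*y^2 + y*(w - 9)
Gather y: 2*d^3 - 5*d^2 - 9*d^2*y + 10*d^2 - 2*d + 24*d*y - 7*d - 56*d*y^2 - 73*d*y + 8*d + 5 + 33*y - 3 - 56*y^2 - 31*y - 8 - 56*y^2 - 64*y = 2*d^3 + 5*d^2 - d + y^2*(-56*d - 112) + y*(-9*d^2 - 49*d - 62) - 6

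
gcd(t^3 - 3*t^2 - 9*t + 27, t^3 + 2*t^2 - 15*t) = t - 3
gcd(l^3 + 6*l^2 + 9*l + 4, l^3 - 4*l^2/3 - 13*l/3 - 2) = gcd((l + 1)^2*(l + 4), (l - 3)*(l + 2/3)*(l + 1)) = l + 1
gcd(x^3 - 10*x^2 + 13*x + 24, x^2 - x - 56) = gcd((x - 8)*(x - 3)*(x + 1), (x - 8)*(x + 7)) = x - 8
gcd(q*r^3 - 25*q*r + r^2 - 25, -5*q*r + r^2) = 1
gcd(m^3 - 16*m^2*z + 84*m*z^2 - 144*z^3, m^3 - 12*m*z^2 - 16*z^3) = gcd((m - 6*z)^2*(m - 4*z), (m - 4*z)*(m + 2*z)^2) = -m + 4*z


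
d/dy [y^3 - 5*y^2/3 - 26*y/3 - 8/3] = 3*y^2 - 10*y/3 - 26/3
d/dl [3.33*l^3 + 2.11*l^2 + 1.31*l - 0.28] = 9.99*l^2 + 4.22*l + 1.31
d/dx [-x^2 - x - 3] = -2*x - 1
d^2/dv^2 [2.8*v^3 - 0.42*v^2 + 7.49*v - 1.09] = 16.8*v - 0.84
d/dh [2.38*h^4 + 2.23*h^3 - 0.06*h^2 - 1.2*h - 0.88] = 9.52*h^3 + 6.69*h^2 - 0.12*h - 1.2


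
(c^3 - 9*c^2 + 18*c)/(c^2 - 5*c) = (c^2 - 9*c + 18)/(c - 5)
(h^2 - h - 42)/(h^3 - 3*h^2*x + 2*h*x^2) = (h^2 - h - 42)/(h*(h^2 - 3*h*x + 2*x^2))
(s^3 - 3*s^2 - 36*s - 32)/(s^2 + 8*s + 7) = (s^2 - 4*s - 32)/(s + 7)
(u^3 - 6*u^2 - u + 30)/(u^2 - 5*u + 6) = (u^2 - 3*u - 10)/(u - 2)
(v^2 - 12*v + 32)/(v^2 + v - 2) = (v^2 - 12*v + 32)/(v^2 + v - 2)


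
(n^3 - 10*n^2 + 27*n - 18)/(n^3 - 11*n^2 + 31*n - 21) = (n - 6)/(n - 7)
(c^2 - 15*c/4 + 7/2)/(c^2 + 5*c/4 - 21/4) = (c - 2)/(c + 3)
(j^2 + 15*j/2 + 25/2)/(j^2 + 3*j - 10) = (j + 5/2)/(j - 2)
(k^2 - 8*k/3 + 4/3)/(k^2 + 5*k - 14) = (k - 2/3)/(k + 7)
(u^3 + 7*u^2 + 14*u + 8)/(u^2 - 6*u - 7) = (u^2 + 6*u + 8)/(u - 7)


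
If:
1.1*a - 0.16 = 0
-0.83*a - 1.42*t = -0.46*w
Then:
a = 0.15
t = 0.323943661971831*w - 0.0850192061459667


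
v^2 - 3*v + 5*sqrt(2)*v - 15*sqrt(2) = (v - 3)*(v + 5*sqrt(2))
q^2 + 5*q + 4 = (q + 1)*(q + 4)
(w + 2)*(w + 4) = w^2 + 6*w + 8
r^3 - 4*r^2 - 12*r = r*(r - 6)*(r + 2)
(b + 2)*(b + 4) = b^2 + 6*b + 8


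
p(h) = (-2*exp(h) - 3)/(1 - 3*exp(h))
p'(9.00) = 0.00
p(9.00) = 0.67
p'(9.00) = 0.00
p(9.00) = 0.67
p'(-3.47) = -0.42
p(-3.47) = -3.38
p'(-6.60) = -0.02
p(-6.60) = -3.02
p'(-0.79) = -38.19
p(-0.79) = 10.81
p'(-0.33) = -5.91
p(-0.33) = 3.84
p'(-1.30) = -90.10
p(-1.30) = -19.44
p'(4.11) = -0.02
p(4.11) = 0.69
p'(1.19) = -0.46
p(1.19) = 1.08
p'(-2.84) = -0.94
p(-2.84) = -3.78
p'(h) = -2*exp(h)/(1 - 3*exp(h)) + 3*(-2*exp(h) - 3)*exp(h)/(1 - 3*exp(h))^2 = -11*exp(h)/(3*exp(h) - 1)^2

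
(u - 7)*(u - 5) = u^2 - 12*u + 35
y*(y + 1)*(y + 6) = y^3 + 7*y^2 + 6*y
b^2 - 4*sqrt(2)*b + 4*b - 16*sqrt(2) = (b + 4)*(b - 4*sqrt(2))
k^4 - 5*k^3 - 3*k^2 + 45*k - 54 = (k - 3)^2*(k - 2)*(k + 3)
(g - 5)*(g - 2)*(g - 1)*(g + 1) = g^4 - 7*g^3 + 9*g^2 + 7*g - 10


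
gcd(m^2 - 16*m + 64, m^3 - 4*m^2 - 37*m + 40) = m - 8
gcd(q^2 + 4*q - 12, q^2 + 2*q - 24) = q + 6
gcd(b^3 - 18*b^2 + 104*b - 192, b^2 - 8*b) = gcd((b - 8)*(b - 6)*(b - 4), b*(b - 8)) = b - 8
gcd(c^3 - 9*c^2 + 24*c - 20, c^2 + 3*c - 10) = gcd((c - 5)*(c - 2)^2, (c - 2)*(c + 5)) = c - 2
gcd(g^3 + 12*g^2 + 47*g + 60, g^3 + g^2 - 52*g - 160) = g^2 + 9*g + 20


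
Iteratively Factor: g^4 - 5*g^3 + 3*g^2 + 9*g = (g)*(g^3 - 5*g^2 + 3*g + 9) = g*(g - 3)*(g^2 - 2*g - 3) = g*(g - 3)*(g + 1)*(g - 3)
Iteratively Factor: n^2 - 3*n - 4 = (n - 4)*(n + 1)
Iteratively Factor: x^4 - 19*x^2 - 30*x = (x - 5)*(x^3 + 5*x^2 + 6*x) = (x - 5)*(x + 3)*(x^2 + 2*x) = x*(x - 5)*(x + 3)*(x + 2)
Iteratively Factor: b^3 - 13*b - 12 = (b - 4)*(b^2 + 4*b + 3) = (b - 4)*(b + 1)*(b + 3)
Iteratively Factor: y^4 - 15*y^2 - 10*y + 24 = (y - 1)*(y^3 + y^2 - 14*y - 24) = (y - 4)*(y - 1)*(y^2 + 5*y + 6) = (y - 4)*(y - 1)*(y + 3)*(y + 2)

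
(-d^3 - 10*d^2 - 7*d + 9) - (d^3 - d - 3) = -2*d^3 - 10*d^2 - 6*d + 12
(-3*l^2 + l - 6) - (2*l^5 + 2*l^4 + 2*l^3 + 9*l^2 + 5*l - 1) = -2*l^5 - 2*l^4 - 2*l^3 - 12*l^2 - 4*l - 5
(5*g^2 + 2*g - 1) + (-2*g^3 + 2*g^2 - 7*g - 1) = -2*g^3 + 7*g^2 - 5*g - 2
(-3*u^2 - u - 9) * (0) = 0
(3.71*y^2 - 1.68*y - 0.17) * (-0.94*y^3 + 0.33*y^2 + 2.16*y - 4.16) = -3.4874*y^5 + 2.8035*y^4 + 7.619*y^3 - 19.1185*y^2 + 6.6216*y + 0.7072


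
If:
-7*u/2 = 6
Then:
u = -12/7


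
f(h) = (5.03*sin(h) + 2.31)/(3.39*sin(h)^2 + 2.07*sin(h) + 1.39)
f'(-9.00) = -4.25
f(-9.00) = 0.21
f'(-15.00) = -1.80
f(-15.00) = -0.65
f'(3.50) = -4.49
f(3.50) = 0.50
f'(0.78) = -0.60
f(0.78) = 1.29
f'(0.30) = -0.71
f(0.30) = 1.65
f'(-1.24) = 0.09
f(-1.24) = -0.99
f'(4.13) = -0.46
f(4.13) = -0.93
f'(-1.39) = 0.03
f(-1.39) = -1.00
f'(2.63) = 0.80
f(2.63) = 1.48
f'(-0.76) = 1.44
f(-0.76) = -0.73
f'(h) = (-6.78*sin(h)*cos(h) - 2.07*cos(h))*(5.03*sin(h) + 2.31)/(3.39*sin(h)^2 + 2.07*sin(h) + 1.39)^2 + 5.03*cos(h)/(3.39*sin(h)^2 + 2.07*sin(h) + 1.39) = (-17.0517*sin(h)^2 - 15.6618*sin(h) + 2.21)*cos(h)/(11.4921*sin(h)^4 + 14.0346*sin(h)^3 + 13.7091*sin(h)^2 + 5.7546*sin(h) + 1.9321)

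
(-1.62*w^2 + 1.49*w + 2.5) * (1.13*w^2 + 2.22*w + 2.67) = -1.8306*w^4 - 1.9127*w^3 + 1.8074*w^2 + 9.5283*w + 6.675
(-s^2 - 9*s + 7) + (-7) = -s^2 - 9*s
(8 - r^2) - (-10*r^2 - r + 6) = 9*r^2 + r + 2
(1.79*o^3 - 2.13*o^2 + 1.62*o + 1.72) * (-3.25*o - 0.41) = -5.8175*o^4 + 6.1886*o^3 - 4.3917*o^2 - 6.2542*o - 0.7052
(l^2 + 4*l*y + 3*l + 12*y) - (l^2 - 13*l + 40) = 4*l*y + 16*l + 12*y - 40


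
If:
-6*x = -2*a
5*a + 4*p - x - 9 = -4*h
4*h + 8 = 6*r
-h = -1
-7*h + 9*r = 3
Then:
No Solution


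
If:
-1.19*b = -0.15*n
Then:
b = 0.126050420168067*n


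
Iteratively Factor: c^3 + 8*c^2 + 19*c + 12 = (c + 1)*(c^2 + 7*c + 12) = (c + 1)*(c + 3)*(c + 4)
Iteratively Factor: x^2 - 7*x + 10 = (x - 5)*(x - 2)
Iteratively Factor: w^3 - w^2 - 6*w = (w + 2)*(w^2 - 3*w) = (w - 3)*(w + 2)*(w)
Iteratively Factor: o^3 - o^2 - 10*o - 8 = (o - 4)*(o^2 + 3*o + 2) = (o - 4)*(o + 2)*(o + 1)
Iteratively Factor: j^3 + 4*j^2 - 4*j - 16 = (j + 2)*(j^2 + 2*j - 8) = (j + 2)*(j + 4)*(j - 2)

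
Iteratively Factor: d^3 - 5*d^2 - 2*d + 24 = (d - 4)*(d^2 - d - 6) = (d - 4)*(d - 3)*(d + 2)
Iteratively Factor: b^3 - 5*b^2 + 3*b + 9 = (b + 1)*(b^2 - 6*b + 9) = (b - 3)*(b + 1)*(b - 3)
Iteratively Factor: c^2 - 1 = (c + 1)*(c - 1)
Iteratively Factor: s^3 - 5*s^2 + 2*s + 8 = (s + 1)*(s^2 - 6*s + 8) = (s - 4)*(s + 1)*(s - 2)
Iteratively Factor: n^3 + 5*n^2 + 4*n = (n + 4)*(n^2 + n) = n*(n + 4)*(n + 1)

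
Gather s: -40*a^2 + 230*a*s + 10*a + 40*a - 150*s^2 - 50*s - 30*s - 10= -40*a^2 + 50*a - 150*s^2 + s*(230*a - 80) - 10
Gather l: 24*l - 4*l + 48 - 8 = 20*l + 40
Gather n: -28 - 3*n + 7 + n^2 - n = n^2 - 4*n - 21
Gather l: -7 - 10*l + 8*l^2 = 8*l^2 - 10*l - 7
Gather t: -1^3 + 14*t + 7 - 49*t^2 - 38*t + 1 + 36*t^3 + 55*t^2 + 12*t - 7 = 36*t^3 + 6*t^2 - 12*t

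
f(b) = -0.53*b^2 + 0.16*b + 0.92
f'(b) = 0.16 - 1.06*b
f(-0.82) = 0.43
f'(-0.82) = 1.03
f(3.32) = -4.39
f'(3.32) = -3.36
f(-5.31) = -14.87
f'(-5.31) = 5.79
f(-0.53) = 0.69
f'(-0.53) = 0.72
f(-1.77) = -1.02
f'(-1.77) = 2.04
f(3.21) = -4.03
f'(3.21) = -3.24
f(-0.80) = 0.45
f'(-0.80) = 1.01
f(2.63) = -2.33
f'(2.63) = -2.63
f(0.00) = 0.92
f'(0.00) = 0.16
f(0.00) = 0.92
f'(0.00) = 0.16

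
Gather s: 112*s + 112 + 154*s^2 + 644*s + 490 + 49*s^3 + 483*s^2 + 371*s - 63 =49*s^3 + 637*s^2 + 1127*s + 539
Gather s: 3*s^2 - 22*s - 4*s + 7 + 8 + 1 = 3*s^2 - 26*s + 16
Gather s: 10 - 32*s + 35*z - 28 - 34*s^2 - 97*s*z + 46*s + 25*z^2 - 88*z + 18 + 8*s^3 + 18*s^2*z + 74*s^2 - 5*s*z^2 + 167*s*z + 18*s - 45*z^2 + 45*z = 8*s^3 + s^2*(18*z + 40) + s*(-5*z^2 + 70*z + 32) - 20*z^2 - 8*z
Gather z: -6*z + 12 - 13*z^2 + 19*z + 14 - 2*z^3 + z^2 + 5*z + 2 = -2*z^3 - 12*z^2 + 18*z + 28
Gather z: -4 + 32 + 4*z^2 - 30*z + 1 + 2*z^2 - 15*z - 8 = 6*z^2 - 45*z + 21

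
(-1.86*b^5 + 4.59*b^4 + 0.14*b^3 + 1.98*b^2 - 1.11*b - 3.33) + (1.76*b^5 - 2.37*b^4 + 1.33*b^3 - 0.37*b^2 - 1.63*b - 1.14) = -0.1*b^5 + 2.22*b^4 + 1.47*b^3 + 1.61*b^2 - 2.74*b - 4.47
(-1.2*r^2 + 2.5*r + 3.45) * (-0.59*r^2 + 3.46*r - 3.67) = 0.708*r^4 - 5.627*r^3 + 11.0185*r^2 + 2.762*r - 12.6615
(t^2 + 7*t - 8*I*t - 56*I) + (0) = t^2 + 7*t - 8*I*t - 56*I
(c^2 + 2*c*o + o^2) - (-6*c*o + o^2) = c^2 + 8*c*o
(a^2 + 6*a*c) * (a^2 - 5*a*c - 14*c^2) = a^4 + a^3*c - 44*a^2*c^2 - 84*a*c^3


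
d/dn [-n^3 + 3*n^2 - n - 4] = -3*n^2 + 6*n - 1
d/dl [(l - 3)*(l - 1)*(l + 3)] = 3*l^2 - 2*l - 9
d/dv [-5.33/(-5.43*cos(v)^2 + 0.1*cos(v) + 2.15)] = (57.8838*cos(v) - 0.533)*sin(v)/(-5.43*cos(v)^2 + 0.1*cos(v) + 2.15)^2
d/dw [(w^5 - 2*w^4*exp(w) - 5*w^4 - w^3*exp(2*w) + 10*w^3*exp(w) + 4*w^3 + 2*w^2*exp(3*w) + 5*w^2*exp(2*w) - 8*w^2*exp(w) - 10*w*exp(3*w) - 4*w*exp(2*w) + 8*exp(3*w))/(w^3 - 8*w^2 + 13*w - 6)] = (-2*w^5*exp(w) + 2*w^5 - 2*w^4*exp(2*w) + 20*w^4*exp(w) - 25*w^4 + 6*w^3*exp(3*w) + 22*w^3*exp(2*w) - 40*w^3*exp(w) + 80*w^3 - 68*w^2*exp(3*w) - 65*w^2*exp(2*w) - 44*w^2*exp(w) - 72*w^2 + 220*w*exp(3*w) + 36*w*exp(2*w) + 96*w*exp(w) - 188*exp(3*w) + 24*exp(2*w))/(w^4 - 14*w^3 + 61*w^2 - 84*w + 36)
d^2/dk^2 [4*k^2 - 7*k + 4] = 8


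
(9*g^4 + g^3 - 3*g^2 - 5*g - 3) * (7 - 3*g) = -27*g^5 + 60*g^4 + 16*g^3 - 6*g^2 - 26*g - 21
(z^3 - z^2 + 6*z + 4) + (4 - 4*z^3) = -3*z^3 - z^2 + 6*z + 8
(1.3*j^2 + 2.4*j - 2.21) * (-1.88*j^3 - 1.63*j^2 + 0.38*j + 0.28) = -2.444*j^5 - 6.631*j^4 + 0.7368*j^3 + 4.8783*j^2 - 0.1678*j - 0.6188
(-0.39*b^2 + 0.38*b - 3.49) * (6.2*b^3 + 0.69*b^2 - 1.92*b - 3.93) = -2.418*b^5 + 2.0869*b^4 - 20.627*b^3 - 1.605*b^2 + 5.2074*b + 13.7157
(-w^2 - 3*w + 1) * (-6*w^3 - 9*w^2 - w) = 6*w^5 + 27*w^4 + 22*w^3 - 6*w^2 - w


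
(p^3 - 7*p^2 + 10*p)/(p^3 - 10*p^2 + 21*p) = (p^2 - 7*p + 10)/(p^2 - 10*p + 21)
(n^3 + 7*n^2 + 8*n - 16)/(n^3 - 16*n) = (n^2 + 3*n - 4)/(n*(n - 4))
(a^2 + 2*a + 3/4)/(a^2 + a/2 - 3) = (4*a^2 + 8*a + 3)/(2*(2*a^2 + a - 6))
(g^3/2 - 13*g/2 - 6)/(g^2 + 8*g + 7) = (g^2 - g - 12)/(2*(g + 7))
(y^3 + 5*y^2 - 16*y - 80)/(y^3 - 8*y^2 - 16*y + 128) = (y + 5)/(y - 8)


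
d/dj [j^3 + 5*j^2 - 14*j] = 3*j^2 + 10*j - 14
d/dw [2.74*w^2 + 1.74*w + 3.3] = 5.48*w + 1.74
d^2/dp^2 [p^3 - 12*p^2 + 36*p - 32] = 6*p - 24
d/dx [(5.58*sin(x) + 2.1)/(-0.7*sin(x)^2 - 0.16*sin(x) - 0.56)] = (3.906*sin(x)^2 + 2.94*sin(x) - 2.7888)*cos(x)/(0.49*sin(x)^4 + 0.224*sin(x)^3 + 0.8096*sin(x)^2 + 0.1792*sin(x) + 0.3136)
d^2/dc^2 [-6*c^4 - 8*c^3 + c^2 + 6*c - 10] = -72*c^2 - 48*c + 2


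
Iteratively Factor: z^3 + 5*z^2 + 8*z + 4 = (z + 2)*(z^2 + 3*z + 2) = (z + 1)*(z + 2)*(z + 2)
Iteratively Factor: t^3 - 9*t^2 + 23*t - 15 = (t - 1)*(t^2 - 8*t + 15) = (t - 3)*(t - 1)*(t - 5)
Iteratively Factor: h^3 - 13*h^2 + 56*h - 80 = (h - 4)*(h^2 - 9*h + 20) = (h - 4)^2*(h - 5)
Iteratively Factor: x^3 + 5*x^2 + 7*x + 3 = (x + 3)*(x^2 + 2*x + 1) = (x + 1)*(x + 3)*(x + 1)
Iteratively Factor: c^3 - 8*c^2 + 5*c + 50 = (c - 5)*(c^2 - 3*c - 10) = (c - 5)*(c + 2)*(c - 5)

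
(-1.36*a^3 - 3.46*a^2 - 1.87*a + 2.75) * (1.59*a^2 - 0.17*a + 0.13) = -2.1624*a^5 - 5.2702*a^4 - 2.5619*a^3 + 4.2406*a^2 - 0.7106*a + 0.3575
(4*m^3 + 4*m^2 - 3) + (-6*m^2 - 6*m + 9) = 4*m^3 - 2*m^2 - 6*m + 6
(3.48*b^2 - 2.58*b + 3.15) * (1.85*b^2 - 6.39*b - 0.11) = 6.438*b^4 - 27.0102*b^3 + 21.9309*b^2 - 19.8447*b - 0.3465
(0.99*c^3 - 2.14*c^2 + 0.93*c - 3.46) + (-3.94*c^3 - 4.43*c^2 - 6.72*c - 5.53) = -2.95*c^3 - 6.57*c^2 - 5.79*c - 8.99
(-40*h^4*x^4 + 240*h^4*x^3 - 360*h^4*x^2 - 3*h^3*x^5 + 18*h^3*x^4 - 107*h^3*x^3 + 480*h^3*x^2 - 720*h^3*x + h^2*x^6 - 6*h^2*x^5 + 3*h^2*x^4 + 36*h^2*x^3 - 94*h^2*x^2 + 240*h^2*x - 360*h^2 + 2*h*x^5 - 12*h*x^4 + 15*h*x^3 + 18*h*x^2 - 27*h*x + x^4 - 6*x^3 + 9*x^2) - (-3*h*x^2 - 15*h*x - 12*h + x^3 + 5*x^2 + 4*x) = -40*h^4*x^4 + 240*h^4*x^3 - 360*h^4*x^2 - 3*h^3*x^5 + 18*h^3*x^4 - 107*h^3*x^3 + 480*h^3*x^2 - 720*h^3*x + h^2*x^6 - 6*h^2*x^5 + 3*h^2*x^4 + 36*h^2*x^3 - 94*h^2*x^2 + 240*h^2*x - 360*h^2 + 2*h*x^5 - 12*h*x^4 + 15*h*x^3 + 21*h*x^2 - 12*h*x + 12*h + x^4 - 7*x^3 + 4*x^2 - 4*x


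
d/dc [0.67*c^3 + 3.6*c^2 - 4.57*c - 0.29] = 2.01*c^2 + 7.2*c - 4.57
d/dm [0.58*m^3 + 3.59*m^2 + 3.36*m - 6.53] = 1.74*m^2 + 7.18*m + 3.36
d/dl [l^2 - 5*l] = 2*l - 5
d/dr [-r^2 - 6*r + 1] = -2*r - 6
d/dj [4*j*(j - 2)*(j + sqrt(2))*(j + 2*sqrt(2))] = 16*j^3 - 24*j^2 + 36*sqrt(2)*j^2 - 48*sqrt(2)*j + 32*j - 32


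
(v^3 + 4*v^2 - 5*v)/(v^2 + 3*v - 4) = v*(v + 5)/(v + 4)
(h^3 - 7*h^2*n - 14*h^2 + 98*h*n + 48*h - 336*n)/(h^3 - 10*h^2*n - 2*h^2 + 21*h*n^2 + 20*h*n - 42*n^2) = (h^2 - 14*h + 48)/(h^2 - 3*h*n - 2*h + 6*n)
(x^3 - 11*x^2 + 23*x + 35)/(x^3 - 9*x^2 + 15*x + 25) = (x - 7)/(x - 5)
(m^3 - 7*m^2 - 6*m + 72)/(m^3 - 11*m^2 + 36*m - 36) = (m^2 - m - 12)/(m^2 - 5*m + 6)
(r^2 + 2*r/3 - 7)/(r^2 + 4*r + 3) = (r - 7/3)/(r + 1)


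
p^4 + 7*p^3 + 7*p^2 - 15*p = p*(p - 1)*(p + 3)*(p + 5)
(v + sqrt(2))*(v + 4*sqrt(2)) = v^2 + 5*sqrt(2)*v + 8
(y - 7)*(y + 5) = y^2 - 2*y - 35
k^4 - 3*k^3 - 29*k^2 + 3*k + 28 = (k - 7)*(k - 1)*(k + 1)*(k + 4)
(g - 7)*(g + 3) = g^2 - 4*g - 21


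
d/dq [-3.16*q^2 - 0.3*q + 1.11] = -6.32*q - 0.3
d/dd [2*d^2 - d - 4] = 4*d - 1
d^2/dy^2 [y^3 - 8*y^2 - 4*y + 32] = 6*y - 16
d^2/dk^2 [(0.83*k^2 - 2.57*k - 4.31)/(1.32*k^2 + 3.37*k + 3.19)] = (-16.34028*k^3 - 66.028248*k^2 - 50.105088*k + 10.549486)/(2.299968*k^6 + 17.615664*k^5 + 61.648092*k^4 + 123.415129*k^3 + 148.982889*k^2 + 102.880371*k + 32.461759)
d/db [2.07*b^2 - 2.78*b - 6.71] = 4.14*b - 2.78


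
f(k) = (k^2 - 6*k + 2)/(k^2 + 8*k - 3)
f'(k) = (-2*k - 8)*(k^2 - 6*k + 2)/(k^2 + 8*k - 3)^2 + (2*k - 6)/(k^2 + 8*k - 3)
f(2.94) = -0.24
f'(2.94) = 0.11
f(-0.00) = -0.67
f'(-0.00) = 0.22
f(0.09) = -0.65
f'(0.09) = 0.24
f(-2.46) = -1.37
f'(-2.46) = 0.40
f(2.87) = -0.25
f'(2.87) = 0.11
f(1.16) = -0.47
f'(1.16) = 0.16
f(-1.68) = -1.09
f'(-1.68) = 0.31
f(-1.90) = -1.17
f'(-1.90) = 0.34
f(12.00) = 0.31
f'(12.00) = 0.03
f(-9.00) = 22.83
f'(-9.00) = 34.06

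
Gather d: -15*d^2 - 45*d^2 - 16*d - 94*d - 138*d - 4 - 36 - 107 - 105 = -60*d^2 - 248*d - 252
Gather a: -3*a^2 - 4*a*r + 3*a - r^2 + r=-3*a^2 + a*(3 - 4*r) - r^2 + r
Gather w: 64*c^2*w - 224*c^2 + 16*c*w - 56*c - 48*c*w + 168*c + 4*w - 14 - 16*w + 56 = -224*c^2 + 112*c + w*(64*c^2 - 32*c - 12) + 42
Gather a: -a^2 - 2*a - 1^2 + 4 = -a^2 - 2*a + 3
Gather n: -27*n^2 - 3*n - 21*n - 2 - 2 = -27*n^2 - 24*n - 4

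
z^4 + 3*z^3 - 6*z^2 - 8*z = z*(z - 2)*(z + 1)*(z + 4)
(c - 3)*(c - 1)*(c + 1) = c^3 - 3*c^2 - c + 3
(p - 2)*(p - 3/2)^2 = p^3 - 5*p^2 + 33*p/4 - 9/2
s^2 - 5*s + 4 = (s - 4)*(s - 1)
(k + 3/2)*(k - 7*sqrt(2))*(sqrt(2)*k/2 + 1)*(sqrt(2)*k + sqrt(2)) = k^4 - 6*sqrt(2)*k^3 + 5*k^3/2 - 15*sqrt(2)*k^2 - 25*k^2/2 - 35*k - 9*sqrt(2)*k - 21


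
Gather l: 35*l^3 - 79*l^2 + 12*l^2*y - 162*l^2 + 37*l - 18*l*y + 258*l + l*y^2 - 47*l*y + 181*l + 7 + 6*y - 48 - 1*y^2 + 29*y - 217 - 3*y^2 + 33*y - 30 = 35*l^3 + l^2*(12*y - 241) + l*(y^2 - 65*y + 476) - 4*y^2 + 68*y - 288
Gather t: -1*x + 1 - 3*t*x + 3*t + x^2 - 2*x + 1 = t*(3 - 3*x) + x^2 - 3*x + 2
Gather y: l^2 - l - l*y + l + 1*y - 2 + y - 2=l^2 + y*(2 - l) - 4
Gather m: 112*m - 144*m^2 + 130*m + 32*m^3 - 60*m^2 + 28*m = 32*m^3 - 204*m^2 + 270*m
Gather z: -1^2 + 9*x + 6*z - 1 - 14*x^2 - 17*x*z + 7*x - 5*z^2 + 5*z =-14*x^2 + 16*x - 5*z^2 + z*(11 - 17*x) - 2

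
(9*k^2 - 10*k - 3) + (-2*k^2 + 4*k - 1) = 7*k^2 - 6*k - 4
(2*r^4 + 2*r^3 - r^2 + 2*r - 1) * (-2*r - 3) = -4*r^5 - 10*r^4 - 4*r^3 - r^2 - 4*r + 3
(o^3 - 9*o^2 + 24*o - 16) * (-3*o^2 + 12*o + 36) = -3*o^5 + 39*o^4 - 144*o^3 + 12*o^2 + 672*o - 576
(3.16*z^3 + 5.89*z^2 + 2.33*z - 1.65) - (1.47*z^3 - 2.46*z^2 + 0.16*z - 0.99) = 1.69*z^3 + 8.35*z^2 + 2.17*z - 0.66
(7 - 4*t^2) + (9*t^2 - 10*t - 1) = 5*t^2 - 10*t + 6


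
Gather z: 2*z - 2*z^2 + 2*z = -2*z^2 + 4*z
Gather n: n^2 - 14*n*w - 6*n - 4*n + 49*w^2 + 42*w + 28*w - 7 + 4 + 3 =n^2 + n*(-14*w - 10) + 49*w^2 + 70*w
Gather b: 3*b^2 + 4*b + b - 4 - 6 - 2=3*b^2 + 5*b - 12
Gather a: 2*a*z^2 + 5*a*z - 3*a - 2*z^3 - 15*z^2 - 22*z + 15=a*(2*z^2 + 5*z - 3) - 2*z^3 - 15*z^2 - 22*z + 15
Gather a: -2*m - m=-3*m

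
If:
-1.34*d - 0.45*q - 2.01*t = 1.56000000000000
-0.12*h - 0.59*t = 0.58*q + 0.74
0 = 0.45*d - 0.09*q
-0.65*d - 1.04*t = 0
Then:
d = -0.67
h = 7.93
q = -3.34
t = 0.42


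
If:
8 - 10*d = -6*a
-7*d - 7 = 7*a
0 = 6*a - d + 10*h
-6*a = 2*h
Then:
No Solution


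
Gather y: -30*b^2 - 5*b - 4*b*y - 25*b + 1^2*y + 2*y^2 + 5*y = -30*b^2 - 30*b + 2*y^2 + y*(6 - 4*b)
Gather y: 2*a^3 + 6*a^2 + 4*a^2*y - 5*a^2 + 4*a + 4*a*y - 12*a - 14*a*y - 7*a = 2*a^3 + a^2 - 15*a + y*(4*a^2 - 10*a)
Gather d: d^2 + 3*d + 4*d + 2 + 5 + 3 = d^2 + 7*d + 10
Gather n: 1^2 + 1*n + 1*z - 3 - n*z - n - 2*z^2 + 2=-n*z - 2*z^2 + z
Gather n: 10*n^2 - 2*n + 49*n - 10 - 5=10*n^2 + 47*n - 15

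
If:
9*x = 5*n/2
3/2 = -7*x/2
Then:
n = -54/35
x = -3/7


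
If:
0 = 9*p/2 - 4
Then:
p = 8/9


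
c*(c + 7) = c^2 + 7*c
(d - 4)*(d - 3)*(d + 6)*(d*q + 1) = d^4*q - d^3*q + d^3 - 30*d^2*q - d^2 + 72*d*q - 30*d + 72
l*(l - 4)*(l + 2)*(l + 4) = l^4 + 2*l^3 - 16*l^2 - 32*l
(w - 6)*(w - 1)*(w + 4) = w^3 - 3*w^2 - 22*w + 24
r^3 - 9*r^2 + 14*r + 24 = (r - 6)*(r - 4)*(r + 1)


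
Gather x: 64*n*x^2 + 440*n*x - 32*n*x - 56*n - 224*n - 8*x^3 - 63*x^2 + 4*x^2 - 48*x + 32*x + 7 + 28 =-280*n - 8*x^3 + x^2*(64*n - 59) + x*(408*n - 16) + 35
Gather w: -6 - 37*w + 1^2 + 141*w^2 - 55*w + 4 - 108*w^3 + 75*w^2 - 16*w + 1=-108*w^3 + 216*w^2 - 108*w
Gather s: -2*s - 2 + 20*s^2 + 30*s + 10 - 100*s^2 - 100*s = -80*s^2 - 72*s + 8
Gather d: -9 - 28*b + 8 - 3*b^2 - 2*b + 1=-3*b^2 - 30*b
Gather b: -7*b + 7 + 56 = 63 - 7*b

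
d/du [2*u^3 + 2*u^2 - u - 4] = 6*u^2 + 4*u - 1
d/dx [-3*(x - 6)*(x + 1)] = 15 - 6*x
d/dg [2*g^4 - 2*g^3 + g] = 8*g^3 - 6*g^2 + 1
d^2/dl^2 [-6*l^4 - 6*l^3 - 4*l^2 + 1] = -72*l^2 - 36*l - 8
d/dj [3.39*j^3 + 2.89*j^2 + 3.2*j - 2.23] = 10.17*j^2 + 5.78*j + 3.2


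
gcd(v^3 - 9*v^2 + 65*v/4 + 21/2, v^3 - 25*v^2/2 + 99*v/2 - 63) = v^2 - 19*v/2 + 21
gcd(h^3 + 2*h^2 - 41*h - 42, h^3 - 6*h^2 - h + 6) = h^2 - 5*h - 6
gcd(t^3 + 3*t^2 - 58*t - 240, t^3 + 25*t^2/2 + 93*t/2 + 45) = t^2 + 11*t + 30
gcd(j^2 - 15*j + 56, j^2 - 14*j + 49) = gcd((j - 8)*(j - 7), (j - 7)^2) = j - 7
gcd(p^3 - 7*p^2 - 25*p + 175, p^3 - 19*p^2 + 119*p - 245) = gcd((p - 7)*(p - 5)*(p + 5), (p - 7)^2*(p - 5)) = p^2 - 12*p + 35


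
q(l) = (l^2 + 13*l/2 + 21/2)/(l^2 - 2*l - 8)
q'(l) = (2 - 2*l)*(l^2 + 13*l/2 + 21/2)/(l^2 - 2*l - 8)^2 + (2*l + 13/2)/(l^2 - 2*l - 8) = (-17*l^2 - 74*l - 62)/(2*(l^4 - 4*l^3 - 12*l^2 + 32*l + 64))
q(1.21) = -2.21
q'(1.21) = -1.10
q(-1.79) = -1.70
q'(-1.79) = 5.41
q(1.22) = -2.23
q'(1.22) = -1.11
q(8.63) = 2.87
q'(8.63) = -0.41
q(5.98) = 5.39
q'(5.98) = -2.23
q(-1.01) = -1.00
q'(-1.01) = -0.09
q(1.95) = -3.33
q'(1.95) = -2.07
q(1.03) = -2.03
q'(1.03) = -0.96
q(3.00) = -7.80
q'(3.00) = -8.74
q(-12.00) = 0.48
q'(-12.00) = -0.03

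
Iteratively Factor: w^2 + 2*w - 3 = (w - 1)*(w + 3)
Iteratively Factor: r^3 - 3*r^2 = (r)*(r^2 - 3*r) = r^2*(r - 3)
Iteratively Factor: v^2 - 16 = (v - 4)*(v + 4)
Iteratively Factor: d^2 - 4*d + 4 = (d - 2)*(d - 2)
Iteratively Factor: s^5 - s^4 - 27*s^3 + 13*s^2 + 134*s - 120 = (s - 1)*(s^4 - 27*s^2 - 14*s + 120) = (s - 1)*(s + 3)*(s^3 - 3*s^2 - 18*s + 40) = (s - 1)*(s + 3)*(s + 4)*(s^2 - 7*s + 10) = (s - 5)*(s - 1)*(s + 3)*(s + 4)*(s - 2)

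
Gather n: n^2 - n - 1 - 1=n^2 - n - 2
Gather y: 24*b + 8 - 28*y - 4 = 24*b - 28*y + 4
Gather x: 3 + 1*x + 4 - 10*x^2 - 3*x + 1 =-10*x^2 - 2*x + 8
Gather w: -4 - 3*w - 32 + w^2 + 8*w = w^2 + 5*w - 36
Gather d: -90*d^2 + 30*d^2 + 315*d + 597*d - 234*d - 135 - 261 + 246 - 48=-60*d^2 + 678*d - 198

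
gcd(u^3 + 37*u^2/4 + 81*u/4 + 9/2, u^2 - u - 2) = 1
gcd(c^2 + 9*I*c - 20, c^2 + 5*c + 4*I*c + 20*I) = c + 4*I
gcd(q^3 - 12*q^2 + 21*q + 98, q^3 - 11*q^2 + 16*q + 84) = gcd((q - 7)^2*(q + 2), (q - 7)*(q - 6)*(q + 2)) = q^2 - 5*q - 14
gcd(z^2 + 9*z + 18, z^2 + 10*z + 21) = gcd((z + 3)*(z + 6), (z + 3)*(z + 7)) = z + 3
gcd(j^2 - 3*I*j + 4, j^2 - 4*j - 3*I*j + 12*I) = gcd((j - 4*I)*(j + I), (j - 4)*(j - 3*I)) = 1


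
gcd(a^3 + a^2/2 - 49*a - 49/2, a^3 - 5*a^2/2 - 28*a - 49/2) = a - 7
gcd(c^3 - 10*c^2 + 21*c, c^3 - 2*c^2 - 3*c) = c^2 - 3*c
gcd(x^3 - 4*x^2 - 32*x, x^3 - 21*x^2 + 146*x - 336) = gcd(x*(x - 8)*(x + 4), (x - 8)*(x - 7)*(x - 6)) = x - 8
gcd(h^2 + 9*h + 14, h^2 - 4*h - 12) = h + 2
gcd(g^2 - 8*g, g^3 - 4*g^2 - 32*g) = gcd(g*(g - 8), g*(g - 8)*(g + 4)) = g^2 - 8*g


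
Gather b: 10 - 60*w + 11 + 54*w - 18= 3 - 6*w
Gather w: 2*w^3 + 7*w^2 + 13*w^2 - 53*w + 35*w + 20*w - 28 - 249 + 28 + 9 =2*w^3 + 20*w^2 + 2*w - 240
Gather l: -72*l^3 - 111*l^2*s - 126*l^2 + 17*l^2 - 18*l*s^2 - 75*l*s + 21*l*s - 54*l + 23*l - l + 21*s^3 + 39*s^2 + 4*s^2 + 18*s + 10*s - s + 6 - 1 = -72*l^3 + l^2*(-111*s - 109) + l*(-18*s^2 - 54*s - 32) + 21*s^3 + 43*s^2 + 27*s + 5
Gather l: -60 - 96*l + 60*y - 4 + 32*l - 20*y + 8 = -64*l + 40*y - 56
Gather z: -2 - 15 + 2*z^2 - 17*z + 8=2*z^2 - 17*z - 9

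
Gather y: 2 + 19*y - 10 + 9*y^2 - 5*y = 9*y^2 + 14*y - 8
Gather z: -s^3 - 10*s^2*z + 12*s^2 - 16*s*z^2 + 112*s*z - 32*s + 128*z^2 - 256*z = -s^3 + 12*s^2 - 32*s + z^2*(128 - 16*s) + z*(-10*s^2 + 112*s - 256)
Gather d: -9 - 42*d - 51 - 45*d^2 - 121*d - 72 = -45*d^2 - 163*d - 132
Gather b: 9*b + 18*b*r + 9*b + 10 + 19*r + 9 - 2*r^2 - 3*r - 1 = b*(18*r + 18) - 2*r^2 + 16*r + 18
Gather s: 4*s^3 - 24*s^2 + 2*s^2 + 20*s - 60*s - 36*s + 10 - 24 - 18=4*s^3 - 22*s^2 - 76*s - 32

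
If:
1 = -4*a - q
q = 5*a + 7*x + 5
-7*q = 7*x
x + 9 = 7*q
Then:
No Solution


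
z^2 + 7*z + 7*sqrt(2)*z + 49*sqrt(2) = (z + 7)*(z + 7*sqrt(2))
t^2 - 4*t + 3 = (t - 3)*(t - 1)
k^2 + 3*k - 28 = (k - 4)*(k + 7)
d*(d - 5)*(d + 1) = d^3 - 4*d^2 - 5*d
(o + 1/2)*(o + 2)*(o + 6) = o^3 + 17*o^2/2 + 16*o + 6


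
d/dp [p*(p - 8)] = 2*p - 8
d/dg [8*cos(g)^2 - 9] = -8*sin(2*g)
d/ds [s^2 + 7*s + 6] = 2*s + 7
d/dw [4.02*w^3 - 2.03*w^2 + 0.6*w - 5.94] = 12.06*w^2 - 4.06*w + 0.6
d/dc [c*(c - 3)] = 2*c - 3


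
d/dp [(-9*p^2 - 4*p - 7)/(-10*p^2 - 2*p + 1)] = 2*(-11*p^2 - 79*p - 9)/(100*p^4 + 40*p^3 - 16*p^2 - 4*p + 1)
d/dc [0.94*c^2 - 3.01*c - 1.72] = 1.88*c - 3.01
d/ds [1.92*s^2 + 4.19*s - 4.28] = 3.84*s + 4.19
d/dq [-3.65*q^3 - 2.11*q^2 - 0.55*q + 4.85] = -10.95*q^2 - 4.22*q - 0.55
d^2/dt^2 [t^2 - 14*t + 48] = 2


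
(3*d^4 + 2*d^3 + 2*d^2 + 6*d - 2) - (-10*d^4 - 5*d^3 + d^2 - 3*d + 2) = 13*d^4 + 7*d^3 + d^2 + 9*d - 4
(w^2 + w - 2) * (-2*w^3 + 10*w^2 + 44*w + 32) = -2*w^5 + 8*w^4 + 58*w^3 + 56*w^2 - 56*w - 64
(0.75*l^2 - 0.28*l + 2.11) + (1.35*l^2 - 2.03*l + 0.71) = 2.1*l^2 - 2.31*l + 2.82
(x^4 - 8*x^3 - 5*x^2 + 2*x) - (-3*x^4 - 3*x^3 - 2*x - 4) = 4*x^4 - 5*x^3 - 5*x^2 + 4*x + 4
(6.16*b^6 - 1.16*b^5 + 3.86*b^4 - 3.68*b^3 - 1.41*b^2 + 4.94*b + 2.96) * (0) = 0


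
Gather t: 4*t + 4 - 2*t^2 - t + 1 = -2*t^2 + 3*t + 5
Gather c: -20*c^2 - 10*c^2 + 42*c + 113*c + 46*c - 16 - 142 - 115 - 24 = -30*c^2 + 201*c - 297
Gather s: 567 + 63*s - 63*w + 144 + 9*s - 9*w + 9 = 72*s - 72*w + 720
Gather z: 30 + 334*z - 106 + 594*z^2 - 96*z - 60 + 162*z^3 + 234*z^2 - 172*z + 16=162*z^3 + 828*z^2 + 66*z - 120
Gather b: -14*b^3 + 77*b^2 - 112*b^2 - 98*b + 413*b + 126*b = -14*b^3 - 35*b^2 + 441*b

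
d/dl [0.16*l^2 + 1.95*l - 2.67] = 0.32*l + 1.95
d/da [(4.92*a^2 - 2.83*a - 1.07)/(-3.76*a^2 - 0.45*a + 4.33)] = (-12.8548*a^2 + 34.5608*a - 12.7354)/(14.1376*a^4 + 3.384*a^3 - 32.3591*a^2 - 3.897*a + 18.7489)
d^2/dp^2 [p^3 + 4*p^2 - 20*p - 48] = 6*p + 8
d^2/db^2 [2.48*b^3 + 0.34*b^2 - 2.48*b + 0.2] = 14.88*b + 0.68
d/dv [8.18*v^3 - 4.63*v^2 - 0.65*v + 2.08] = 24.54*v^2 - 9.26*v - 0.65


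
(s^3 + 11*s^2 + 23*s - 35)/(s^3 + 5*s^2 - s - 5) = (s + 7)/(s + 1)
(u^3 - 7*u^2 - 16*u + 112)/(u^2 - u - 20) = (u^2 - 11*u + 28)/(u - 5)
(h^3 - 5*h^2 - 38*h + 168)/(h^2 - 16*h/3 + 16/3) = 3*(h^2 - h - 42)/(3*h - 4)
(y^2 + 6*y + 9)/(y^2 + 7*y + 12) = (y + 3)/(y + 4)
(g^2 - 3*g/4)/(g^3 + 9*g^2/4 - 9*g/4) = 1/(g + 3)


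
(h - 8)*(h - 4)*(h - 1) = h^3 - 13*h^2 + 44*h - 32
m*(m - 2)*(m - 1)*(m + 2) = m^4 - m^3 - 4*m^2 + 4*m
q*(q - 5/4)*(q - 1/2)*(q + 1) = q^4 - 3*q^3/4 - 9*q^2/8 + 5*q/8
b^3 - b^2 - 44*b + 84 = (b - 6)*(b - 2)*(b + 7)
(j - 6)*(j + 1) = j^2 - 5*j - 6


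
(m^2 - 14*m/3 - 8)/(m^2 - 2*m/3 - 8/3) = (m - 6)/(m - 2)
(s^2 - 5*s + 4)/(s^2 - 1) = (s - 4)/(s + 1)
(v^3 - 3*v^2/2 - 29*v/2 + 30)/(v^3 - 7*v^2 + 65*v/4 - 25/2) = 2*(v^2 + v - 12)/(2*v^2 - 9*v + 10)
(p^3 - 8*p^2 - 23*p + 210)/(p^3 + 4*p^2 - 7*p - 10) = (p^2 - 13*p + 42)/(p^2 - p - 2)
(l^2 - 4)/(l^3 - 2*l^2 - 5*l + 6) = (l - 2)/(l^2 - 4*l + 3)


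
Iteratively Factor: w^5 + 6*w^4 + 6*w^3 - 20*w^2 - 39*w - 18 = (w + 1)*(w^4 + 5*w^3 + w^2 - 21*w - 18) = (w + 1)*(w + 3)*(w^3 + 2*w^2 - 5*w - 6) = (w + 1)*(w + 3)^2*(w^2 - w - 2) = (w - 2)*(w + 1)*(w + 3)^2*(w + 1)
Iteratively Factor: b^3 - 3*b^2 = (b - 3)*(b^2) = b*(b - 3)*(b)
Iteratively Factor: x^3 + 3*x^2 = (x)*(x^2 + 3*x) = x^2*(x + 3)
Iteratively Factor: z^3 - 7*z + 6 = (z + 3)*(z^2 - 3*z + 2) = (z - 1)*(z + 3)*(z - 2)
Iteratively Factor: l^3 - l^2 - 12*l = (l + 3)*(l^2 - 4*l) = (l - 4)*(l + 3)*(l)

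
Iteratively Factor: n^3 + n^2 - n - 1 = (n + 1)*(n^2 - 1) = (n + 1)^2*(n - 1)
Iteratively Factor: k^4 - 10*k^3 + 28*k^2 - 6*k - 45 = (k - 5)*(k^3 - 5*k^2 + 3*k + 9) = (k - 5)*(k + 1)*(k^2 - 6*k + 9) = (k - 5)*(k - 3)*(k + 1)*(k - 3)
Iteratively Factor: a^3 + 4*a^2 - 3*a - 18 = (a + 3)*(a^2 + a - 6) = (a - 2)*(a + 3)*(a + 3)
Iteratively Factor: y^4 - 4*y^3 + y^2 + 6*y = (y)*(y^3 - 4*y^2 + y + 6) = y*(y - 2)*(y^2 - 2*y - 3) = y*(y - 2)*(y + 1)*(y - 3)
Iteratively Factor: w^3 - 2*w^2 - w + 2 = (w - 1)*(w^2 - w - 2) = (w - 2)*(w - 1)*(w + 1)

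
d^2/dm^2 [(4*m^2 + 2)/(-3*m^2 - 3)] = 4*(3*m^2 - 1)/(3*(m^6 + 3*m^4 + 3*m^2 + 1))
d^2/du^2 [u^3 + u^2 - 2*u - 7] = 6*u + 2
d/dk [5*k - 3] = 5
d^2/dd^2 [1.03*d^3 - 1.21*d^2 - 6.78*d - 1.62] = 6.18*d - 2.42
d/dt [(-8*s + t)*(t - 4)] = -8*s + 2*t - 4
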